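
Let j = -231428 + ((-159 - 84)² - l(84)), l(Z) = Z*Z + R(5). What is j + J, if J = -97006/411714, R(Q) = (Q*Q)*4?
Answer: -36958584998/205857 ≈ -1.7954e+5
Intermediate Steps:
R(Q) = 4*Q² (R(Q) = Q²*4 = 4*Q²)
J = -48503/205857 (J = -97006*1/411714 = -48503/205857 ≈ -0.23562)
l(Z) = 100 + Z² (l(Z) = Z*Z + 4*5² = Z² + 4*25 = Z² + 100 = 100 + Z²)
j = -179535 (j = -231428 + ((-159 - 84)² - (100 + 84²)) = -231428 + ((-243)² - (100 + 7056)) = -231428 + (59049 - 1*7156) = -231428 + (59049 - 7156) = -231428 + 51893 = -179535)
j + J = -179535 - 48503/205857 = -36958584998/205857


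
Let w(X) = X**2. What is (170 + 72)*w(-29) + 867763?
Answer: 1071285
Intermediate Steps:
(170 + 72)*w(-29) + 867763 = (170 + 72)*(-29)**2 + 867763 = 242*841 + 867763 = 203522 + 867763 = 1071285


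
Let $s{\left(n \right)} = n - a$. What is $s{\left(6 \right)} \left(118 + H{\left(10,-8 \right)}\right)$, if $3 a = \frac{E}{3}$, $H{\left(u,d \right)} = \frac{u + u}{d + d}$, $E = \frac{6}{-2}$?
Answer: $\frac{8873}{12} \approx 739.42$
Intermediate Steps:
$E = -3$ ($E = 6 \left(- \frac{1}{2}\right) = -3$)
$H{\left(u,d \right)} = \frac{u}{d}$ ($H{\left(u,d \right)} = \frac{2 u}{2 d} = 2 u \frac{1}{2 d} = \frac{u}{d}$)
$a = - \frac{1}{3}$ ($a = \frac{\left(-3\right) \frac{1}{3}}{3} = \frac{1}{3} \left(-1\right) = - \frac{1}{3} \approx -0.33333$)
$s{\left(n \right)} = \frac{1}{3} + n$ ($s{\left(n \right)} = n - - \frac{1}{3} = n + \frac{1}{3} = \frac{1}{3} + n$)
$s{\left(6 \right)} \left(118 + H{\left(10,-8 \right)}\right) = \left(\frac{1}{3} + 6\right) \left(118 + \frac{10}{-8}\right) = \frac{19 \left(118 + 10 \left(- \frac{1}{8}\right)\right)}{3} = \frac{19 \left(118 - \frac{5}{4}\right)}{3} = \frac{19}{3} \cdot \frac{467}{4} = \frac{8873}{12}$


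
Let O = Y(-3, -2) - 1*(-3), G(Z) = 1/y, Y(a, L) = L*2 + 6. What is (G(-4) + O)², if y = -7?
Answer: 1156/49 ≈ 23.592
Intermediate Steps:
Y(a, L) = 6 + 2*L (Y(a, L) = 2*L + 6 = 6 + 2*L)
G(Z) = -⅐ (G(Z) = 1/(-7) = -⅐)
O = 5 (O = (6 + 2*(-2)) - 1*(-3) = (6 - 4) + 3 = 2 + 3 = 5)
(G(-4) + O)² = (-⅐ + 5)² = (34/7)² = 1156/49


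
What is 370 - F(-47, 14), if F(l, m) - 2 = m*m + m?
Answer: 158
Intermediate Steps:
F(l, m) = 2 + m + m² (F(l, m) = 2 + (m*m + m) = 2 + (m² + m) = 2 + (m + m²) = 2 + m + m²)
370 - F(-47, 14) = 370 - (2 + 14 + 14²) = 370 - (2 + 14 + 196) = 370 - 1*212 = 370 - 212 = 158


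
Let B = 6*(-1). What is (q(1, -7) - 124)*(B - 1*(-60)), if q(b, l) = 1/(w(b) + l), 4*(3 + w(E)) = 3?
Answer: -247968/37 ≈ -6701.8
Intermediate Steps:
w(E) = -9/4 (w(E) = -3 + (¼)*3 = -3 + ¾ = -9/4)
q(b, l) = 1/(-9/4 + l)
B = -6
(q(1, -7) - 124)*(B - 1*(-60)) = (4/(-9 + 4*(-7)) - 124)*(-6 - 1*(-60)) = (4/(-9 - 28) - 124)*(-6 + 60) = (4/(-37) - 124)*54 = (4*(-1/37) - 124)*54 = (-4/37 - 124)*54 = -4592/37*54 = -247968/37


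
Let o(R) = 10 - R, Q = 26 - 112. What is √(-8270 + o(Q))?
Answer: I*√8174 ≈ 90.41*I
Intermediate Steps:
Q = -86
√(-8270 + o(Q)) = √(-8270 + (10 - 1*(-86))) = √(-8270 + (10 + 86)) = √(-8270 + 96) = √(-8174) = I*√8174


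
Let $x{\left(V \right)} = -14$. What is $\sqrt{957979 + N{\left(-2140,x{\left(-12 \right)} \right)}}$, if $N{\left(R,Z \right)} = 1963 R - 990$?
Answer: $i \sqrt{3243831} \approx 1801.1 i$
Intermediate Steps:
$N{\left(R,Z \right)} = -990 + 1963 R$
$\sqrt{957979 + N{\left(-2140,x{\left(-12 \right)} \right)}} = \sqrt{957979 + \left(-990 + 1963 \left(-2140\right)\right)} = \sqrt{957979 - 4201810} = \sqrt{-3243831} = i \sqrt{3243831}$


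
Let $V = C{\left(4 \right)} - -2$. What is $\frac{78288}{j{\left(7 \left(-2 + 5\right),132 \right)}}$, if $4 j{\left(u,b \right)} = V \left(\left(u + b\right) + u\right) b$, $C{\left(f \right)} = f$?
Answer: $\frac{6524}{2871} \approx 2.2724$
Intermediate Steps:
$V = 6$ ($V = 4 - -2 = 4 + 2 = 6$)
$j{\left(u,b \right)} = \frac{b \left(6 b + 12 u\right)}{4}$ ($j{\left(u,b \right)} = \frac{6 \left(\left(u + b\right) + u\right) b}{4} = \frac{6 \left(\left(b + u\right) + u\right) b}{4} = \frac{6 \left(b + 2 u\right) b}{4} = \frac{\left(6 b + 12 u\right) b}{4} = \frac{b \left(6 b + 12 u\right)}{4}$)
$\frac{78288}{j{\left(7 \left(-2 + 5\right),132 \right)}} = \frac{78288}{\frac{3}{2} \cdot 132 \left(132 + 2 \cdot 7 \left(-2 + 5\right)\right)} = \frac{78288}{\frac{3}{2} \cdot 132 \left(132 + 2 \cdot 7 \cdot 3\right)} = \frac{78288}{\frac{3}{2} \cdot 132 \left(132 + 2 \cdot 21\right)} = \frac{78288}{\frac{3}{2} \cdot 132 \left(132 + 42\right)} = \frac{78288}{\frac{3}{2} \cdot 132 \cdot 174} = \frac{78288}{34452} = 78288 \cdot \frac{1}{34452} = \frac{6524}{2871}$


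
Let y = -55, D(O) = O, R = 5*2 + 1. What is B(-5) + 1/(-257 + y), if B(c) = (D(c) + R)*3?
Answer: 5615/312 ≈ 17.997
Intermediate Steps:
R = 11 (R = 10 + 1 = 11)
B(c) = 33 + 3*c (B(c) = (c + 11)*3 = (11 + c)*3 = 33 + 3*c)
B(-5) + 1/(-257 + y) = (33 + 3*(-5)) + 1/(-257 - 55) = (33 - 15) + 1/(-312) = 18 - 1/312 = 5615/312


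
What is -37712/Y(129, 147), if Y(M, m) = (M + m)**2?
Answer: -2357/4761 ≈ -0.49506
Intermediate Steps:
-37712/Y(129, 147) = -37712/(129 + 147)**2 = -37712/(276**2) = -37712/76176 = -37712*1/76176 = -2357/4761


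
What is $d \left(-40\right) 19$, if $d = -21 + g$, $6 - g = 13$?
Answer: $21280$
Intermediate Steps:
$g = -7$ ($g = 6 - 13 = -7$)
$d = -28$ ($d = -21 - 7 = -28$)
$d \left(-40\right) 19 = \left(-28\right) \left(-40\right) 19 = 1120 \cdot 19 = 21280$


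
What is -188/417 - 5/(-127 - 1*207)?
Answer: -60707/139278 ≈ -0.43587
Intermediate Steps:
-188/417 - 5/(-127 - 1*207) = -188*1/417 - 5/(-127 - 207) = -188/417 - 5/(-334) = -188/417 - 5*(-1/334) = -188/417 + 5/334 = -60707/139278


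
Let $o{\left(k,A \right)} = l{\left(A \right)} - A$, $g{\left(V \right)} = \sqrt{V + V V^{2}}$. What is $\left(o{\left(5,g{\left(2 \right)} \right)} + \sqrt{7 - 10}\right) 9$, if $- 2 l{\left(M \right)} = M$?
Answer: $- \frac{27 \sqrt{10}}{2} + 9 i \sqrt{3} \approx -42.691 + 15.588 i$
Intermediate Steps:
$l{\left(M \right)} = - \frac{M}{2}$
$g{\left(V \right)} = \sqrt{V + V^{3}}$
$o{\left(k,A \right)} = - \frac{3 A}{2}$ ($o{\left(k,A \right)} = - \frac{A}{2} - A = - \frac{3 A}{2}$)
$\left(o{\left(5,g{\left(2 \right)} \right)} + \sqrt{7 - 10}\right) 9 = \left(- \frac{3 \sqrt{2 + 2^{3}}}{2} + \sqrt{7 - 10}\right) 9 = \left(- \frac{3 \sqrt{2 + 8}}{2} + \sqrt{-3}\right) 9 = \left(- \frac{3 \sqrt{10}}{2} + i \sqrt{3}\right) 9 = - \frac{27 \sqrt{10}}{2} + 9 i \sqrt{3}$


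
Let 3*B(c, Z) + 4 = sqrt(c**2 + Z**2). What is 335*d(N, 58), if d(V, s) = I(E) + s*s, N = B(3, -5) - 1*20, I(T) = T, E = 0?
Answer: 1126940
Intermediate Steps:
B(c, Z) = -4/3 + sqrt(Z**2 + c**2)/3 (B(c, Z) = -4/3 + sqrt(c**2 + Z**2)/3 = -4/3 + sqrt(Z**2 + c**2)/3)
N = -64/3 + sqrt(34)/3 (N = (-4/3 + sqrt((-5)**2 + 3**2)/3) - 1*20 = (-4/3 + sqrt(25 + 9)/3) - 20 = (-4/3 + sqrt(34)/3) - 20 = -64/3 + sqrt(34)/3 ≈ -19.390)
d(V, s) = s**2 (d(V, s) = 0 + s*s = 0 + s**2 = s**2)
335*d(N, 58) = 335*58**2 = 335*3364 = 1126940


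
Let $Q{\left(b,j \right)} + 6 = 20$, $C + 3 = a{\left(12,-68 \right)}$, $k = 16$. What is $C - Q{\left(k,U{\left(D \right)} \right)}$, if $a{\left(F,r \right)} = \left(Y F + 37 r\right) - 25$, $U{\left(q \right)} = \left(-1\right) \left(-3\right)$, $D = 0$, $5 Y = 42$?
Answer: $- \frac{12286}{5} \approx -2457.2$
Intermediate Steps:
$Y = \frac{42}{5}$ ($Y = \frac{1}{5} \cdot 42 = \frac{42}{5} \approx 8.4$)
$U{\left(q \right)} = 3$
$a{\left(F,r \right)} = -25 + 37 r + \frac{42 F}{5}$ ($a{\left(F,r \right)} = \left(\frac{42 F}{5} + 37 r\right) - 25 = \left(37 r + \frac{42 F}{5}\right) - 25 = -25 + 37 r + \frac{42 F}{5}$)
$C = - \frac{12216}{5}$ ($C = -3 + \left(-25 + 37 \left(-68\right) + \frac{42}{5} \cdot 12\right) = -3 - \frac{12201}{5} = - \frac{12216}{5} \approx -2443.2$)
$Q{\left(b,j \right)} = 14$ ($Q{\left(b,j \right)} = -6 + 20 = 14$)
$C - Q{\left(k,U{\left(D \right)} \right)} = - \frac{12216}{5} - 14 = - \frac{12286}{5}$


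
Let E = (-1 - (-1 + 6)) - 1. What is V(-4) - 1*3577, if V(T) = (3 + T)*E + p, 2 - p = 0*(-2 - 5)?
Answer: -3568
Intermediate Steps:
p = 2 (p = 2 - 0*(-2 - 5) = 2 - 0*(-7) = 2 - 1*0 = 2 + 0 = 2)
E = -7 (E = (-1 - 1*5) - 1 = (-1 - 5) - 1 = -6 - 1 = -7)
V(T) = -19 - 7*T (V(T) = (3 + T)*(-7) + 2 = (-21 - 7*T) + 2 = -19 - 7*T)
V(-4) - 1*3577 = (-19 - 7*(-4)) - 1*3577 = (-19 + 28) - 3577 = 9 - 3577 = -3568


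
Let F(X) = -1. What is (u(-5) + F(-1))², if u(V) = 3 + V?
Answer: 9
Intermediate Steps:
(u(-5) + F(-1))² = ((3 - 5) - 1)² = (-2 - 1)² = (-3)² = 9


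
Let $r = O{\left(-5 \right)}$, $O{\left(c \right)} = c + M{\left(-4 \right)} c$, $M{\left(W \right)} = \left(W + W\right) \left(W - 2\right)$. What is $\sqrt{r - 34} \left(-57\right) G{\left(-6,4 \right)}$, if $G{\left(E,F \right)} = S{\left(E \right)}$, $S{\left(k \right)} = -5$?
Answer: $855 i \sqrt{31} \approx 4760.4 i$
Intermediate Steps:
$M{\left(W \right)} = 2 W \left(-2 + W\right)$
$G{\left(E,F \right)} = -5$
$O{\left(c \right)} = 49 c$ ($O{\left(c \right)} = c + 2 \left(-4\right) \left(-2 - 4\right) c = c + 2 \left(-4\right) \left(-6\right) c = c + 48 c = 49 c$)
$r = -245$ ($r = 49 \left(-5\right) = -245$)
$\sqrt{r - 34} \left(-57\right) G{\left(-6,4 \right)} = \sqrt{-245 - 34} \left(-57\right) \left(-5\right) = \sqrt{-279} \left(-57\right) \left(-5\right) = 3 i \sqrt{31} \left(-57\right) \left(-5\right) = - 171 i \sqrt{31} \left(-5\right) = 855 i \sqrt{31}$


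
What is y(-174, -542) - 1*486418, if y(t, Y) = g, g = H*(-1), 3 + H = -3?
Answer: -486412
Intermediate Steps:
H = -6 (H = -3 - 3 = -6)
g = 6 (g = -6*(-1) = 6)
y(t, Y) = 6
y(-174, -542) - 1*486418 = 6 - 1*486418 = 6 - 486418 = -486412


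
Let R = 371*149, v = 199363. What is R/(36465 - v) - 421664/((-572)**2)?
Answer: -5423414163/3331101202 ≈ -1.6281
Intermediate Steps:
R = 55279
R/(36465 - v) - 421664/((-572)**2) = 55279/(36465 - 1*199363) - 421664/((-572)**2) = 55279/(36465 - 199363) - 421664/327184 = 55279/(-162898) - 421664*1/327184 = 55279*(-1/162898) - 26354/20449 = -55279/162898 - 26354/20449 = -5423414163/3331101202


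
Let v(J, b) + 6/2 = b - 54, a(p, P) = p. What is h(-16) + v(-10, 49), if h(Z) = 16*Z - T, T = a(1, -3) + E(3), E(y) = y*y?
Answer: -274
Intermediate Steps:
E(y) = y²
v(J, b) = -57 + b (v(J, b) = -3 + (b - 54) = -3 + (-54 + b) = -57 + b)
T = 10 (T = 1 + 3² = 1 + 9 = 10)
h(Z) = -10 + 16*Z (h(Z) = 16*Z - 1*10 = 16*Z - 10 = -10 + 16*Z)
h(-16) + v(-10, 49) = (-10 + 16*(-16)) + (-57 + 49) = (-10 - 256) - 8 = -266 - 8 = -274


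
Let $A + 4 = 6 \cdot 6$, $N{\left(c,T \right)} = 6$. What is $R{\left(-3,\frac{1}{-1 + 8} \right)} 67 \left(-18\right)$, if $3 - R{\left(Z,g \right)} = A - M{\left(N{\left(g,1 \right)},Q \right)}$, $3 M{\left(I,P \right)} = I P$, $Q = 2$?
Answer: $30150$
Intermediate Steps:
$A = 32$ ($A = -4 + 6 \cdot 6 = -4 + 36 = 32$)
$M{\left(I,P \right)} = \frac{I P}{3}$
$R{\left(Z,g \right)} = -25$ ($R{\left(Z,g \right)} = 3 - \left(32 - \frac{1}{3} \cdot 6 \cdot 2\right) = 3 - \left(32 - 4\right) = 3 - 28 = -25$)
$R{\left(-3,\frac{1}{-1 + 8} \right)} 67 \left(-18\right) = \left(-25\right) 67 \left(-18\right) = \left(-1675\right) \left(-18\right) = 30150$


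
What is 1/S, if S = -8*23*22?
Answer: -1/4048 ≈ -0.00024704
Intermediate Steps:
S = -4048 (S = -184*22 = -4048)
1/S = 1/(-4048) = -1/4048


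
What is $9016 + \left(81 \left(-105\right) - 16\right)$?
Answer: $495$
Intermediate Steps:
$9016 + \left(81 \left(-105\right) - 16\right) = 9016 - 8521 = 495$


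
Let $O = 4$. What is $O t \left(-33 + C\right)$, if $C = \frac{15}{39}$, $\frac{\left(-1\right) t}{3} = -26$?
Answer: $-10176$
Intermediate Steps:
$t = 78$ ($t = \left(-3\right) \left(-26\right) = 78$)
$C = \frac{5}{13}$ ($C = 15 \cdot \frac{1}{39} = \frac{5}{13} \approx 0.38462$)
$O t \left(-33 + C\right) = 4 \cdot 78 \left(-33 + \frac{5}{13}\right) = 312 \left(- \frac{424}{13}\right) = -10176$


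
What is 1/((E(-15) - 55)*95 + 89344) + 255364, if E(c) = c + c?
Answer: 20753176917/81269 ≈ 2.5536e+5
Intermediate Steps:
E(c) = 2*c
1/((E(-15) - 55)*95 + 89344) + 255364 = 1/((2*(-15) - 55)*95 + 89344) + 255364 = 1/((-30 - 55)*95 + 89344) + 255364 = 1/(-85*95 + 89344) + 255364 = 1/(-8075 + 89344) + 255364 = 1/81269 + 255364 = 20753176917/81269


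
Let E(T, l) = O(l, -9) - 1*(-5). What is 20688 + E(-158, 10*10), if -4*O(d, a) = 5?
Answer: 82767/4 ≈ 20692.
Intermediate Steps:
O(d, a) = -5/4 (O(d, a) = -¼*5 = -5/4)
E(T, l) = 15/4 (E(T, l) = -5/4 - 1*(-5) = -5/4 + 5 = 15/4)
20688 + E(-158, 10*10) = 20688 + 15/4 = 82767/4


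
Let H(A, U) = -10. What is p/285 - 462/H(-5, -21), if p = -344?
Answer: 12823/285 ≈ 44.993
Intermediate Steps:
p/285 - 462/H(-5, -21) = -344/285 - 462/(-10) = -344*1/285 - 462*(-⅒) = -344/285 + 231/5 = 12823/285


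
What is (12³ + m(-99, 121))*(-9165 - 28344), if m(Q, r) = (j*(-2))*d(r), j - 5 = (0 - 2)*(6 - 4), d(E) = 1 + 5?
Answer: -64365444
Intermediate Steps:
d(E) = 6
j = 1 (j = 5 + (0 - 2)*(6 - 4) = 5 - 2*2 = 5 - 4 = 1)
m(Q, r) = -12 (m(Q, r) = (1*(-2))*6 = -2*6 = -12)
(12³ + m(-99, 121))*(-9165 - 28344) = (12³ - 12)*(-9165 - 28344) = (1728 - 12)*(-37509) = 1716*(-37509) = -64365444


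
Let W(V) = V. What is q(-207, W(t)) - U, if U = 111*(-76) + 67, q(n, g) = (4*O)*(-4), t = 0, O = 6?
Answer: 8273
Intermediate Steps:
q(n, g) = -96 (q(n, g) = (4*6)*(-4) = 24*(-4) = -96)
U = -8369 (U = -8436 + 67 = -8369)
q(-207, W(t)) - U = -96 - 1*(-8369) = -96 + 8369 = 8273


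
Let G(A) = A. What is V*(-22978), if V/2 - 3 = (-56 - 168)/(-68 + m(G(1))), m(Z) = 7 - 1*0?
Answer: -18704092/61 ≈ -3.0662e+5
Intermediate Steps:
m(Z) = 7 (m(Z) = 7 + 0 = 7)
V = 814/61 (V = 6 + 2*((-56 - 168)/(-68 + 7)) = 6 + 2*(-224/(-61)) = 6 + 2*(-224*(-1/61)) = 6 + 2*(224/61) = 6 + 448/61 = 814/61 ≈ 13.344)
V*(-22978) = (814/61)*(-22978) = -18704092/61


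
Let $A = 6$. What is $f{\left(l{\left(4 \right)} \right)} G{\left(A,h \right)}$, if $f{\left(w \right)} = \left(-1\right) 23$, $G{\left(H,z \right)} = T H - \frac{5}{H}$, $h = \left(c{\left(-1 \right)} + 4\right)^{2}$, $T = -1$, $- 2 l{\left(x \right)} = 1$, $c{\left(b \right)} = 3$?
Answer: $\frac{943}{6} \approx 157.17$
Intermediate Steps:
$l{\left(x \right)} = - \frac{1}{2}$ ($l{\left(x \right)} = \left(- \frac{1}{2}\right) 1 = - \frac{1}{2}$)
$h = 49$ ($h = \left(3 + 4\right)^{2} = 7^{2} = 49$)
$G{\left(H,z \right)} = - H - \frac{5}{H}$
$f{\left(w \right)} = -23$
$f{\left(l{\left(4 \right)} \right)} G{\left(A,h \right)} = - 23 \left(\left(-1\right) 6 - \frac{5}{6}\right) = - 23 \left(-6 - \frac{5}{6}\right) = \left(-23\right) \left(- \frac{41}{6}\right) = \frac{943}{6}$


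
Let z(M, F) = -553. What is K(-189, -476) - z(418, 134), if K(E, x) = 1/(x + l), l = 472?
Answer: 2211/4 ≈ 552.75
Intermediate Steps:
K(E, x) = 1/(472 + x) (K(E, x) = 1/(x + 472) = 1/(472 + x))
K(-189, -476) - z(418, 134) = 1/(472 - 476) - 1*(-553) = 1/(-4) + 553 = -¼ + 553 = 2211/4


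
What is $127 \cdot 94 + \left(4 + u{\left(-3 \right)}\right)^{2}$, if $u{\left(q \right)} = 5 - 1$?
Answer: $12002$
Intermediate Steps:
$u{\left(q \right)} = 4$
$127 \cdot 94 + \left(4 + u{\left(-3 \right)}\right)^{2} = 127 \cdot 94 + \left(4 + 4\right)^{2} = 11938 + 8^{2} = 11938 + 64 = 12002$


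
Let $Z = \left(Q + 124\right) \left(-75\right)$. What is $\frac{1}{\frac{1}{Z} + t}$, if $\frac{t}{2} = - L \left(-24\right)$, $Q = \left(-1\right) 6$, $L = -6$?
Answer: $- \frac{8850}{2548801} \approx -0.0034722$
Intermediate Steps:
$Q = -6$
$Z = -8850$ ($Z = \left(-6 + 124\right) \left(-75\right) = 118 \left(-75\right) = -8850$)
$t = -288$ ($t = 2 \left(- \left(-6\right) \left(-24\right)\right) = 2 \left(\left(-1\right) 144\right) = 2 \left(-144\right) = -288$)
$\frac{1}{\frac{1}{Z} + t} = \frac{1}{\frac{1}{-8850} - 288} = \frac{1}{- \frac{1}{8850} - 288} = \frac{1}{- \frac{2548801}{8850}} = - \frac{8850}{2548801}$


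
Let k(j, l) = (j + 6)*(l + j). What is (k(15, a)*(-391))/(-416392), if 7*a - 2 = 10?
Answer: 5967/18104 ≈ 0.32960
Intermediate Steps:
a = 12/7 (a = 2/7 + (⅐)*10 = 2/7 + 10/7 = 12/7 ≈ 1.7143)
k(j, l) = (6 + j)*(j + l)
(k(15, a)*(-391))/(-416392) = ((15² + 6*15 + 6*(12/7) + 15*(12/7))*(-391))/(-416392) = ((225 + 90 + 72/7 + 180/7)*(-391))*(-1/416392) = (351*(-391))*(-1/416392) = -137241*(-1/416392) = 5967/18104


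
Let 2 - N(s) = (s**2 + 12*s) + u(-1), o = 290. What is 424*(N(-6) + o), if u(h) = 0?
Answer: 139072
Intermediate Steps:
N(s) = 2 - s**2 - 12*s (N(s) = 2 - ((s**2 + 12*s) + 0) = 2 - (s**2 + 12*s) = 2 + (-s**2 - 12*s) = 2 - s**2 - 12*s)
424*(N(-6) + o) = 424*((2 - 1*(-6)**2 - 12*(-6)) + 290) = 424*((2 - 1*36 + 72) + 290) = 424*((2 - 36 + 72) + 290) = 424*(38 + 290) = 424*328 = 139072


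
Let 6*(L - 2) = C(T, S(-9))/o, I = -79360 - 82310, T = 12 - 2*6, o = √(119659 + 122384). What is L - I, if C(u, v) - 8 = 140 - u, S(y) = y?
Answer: 161672 + 74*√242043/726129 ≈ 1.6167e+5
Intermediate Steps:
o = √242043 ≈ 491.98
T = 0 (T = 12 - 12 = 0)
C(u, v) = 148 - u (C(u, v) = 8 + (140 - u) = 148 - u)
I = -161670
L = 2 + 74*√242043/726129 (L = 2 + ((148 - 1*0)/(√242043))/6 = 2 + ((148 + 0)*(√242043/242043))/6 = 2 + (148*(√242043/242043))/6 = 2 + (148*√242043/242043)/6 = 2 + 74*√242043/726129 ≈ 2.0501)
L - I = (2 + 74*√242043/726129) - 1*(-161670) = (2 + 74*√242043/726129) + 161670 = 161672 + 74*√242043/726129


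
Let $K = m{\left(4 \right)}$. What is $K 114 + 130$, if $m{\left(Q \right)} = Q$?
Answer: $586$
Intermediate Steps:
$K = 4$
$K 114 + 130 = 4 \cdot 114 + 130 = 456 + 130 = 586$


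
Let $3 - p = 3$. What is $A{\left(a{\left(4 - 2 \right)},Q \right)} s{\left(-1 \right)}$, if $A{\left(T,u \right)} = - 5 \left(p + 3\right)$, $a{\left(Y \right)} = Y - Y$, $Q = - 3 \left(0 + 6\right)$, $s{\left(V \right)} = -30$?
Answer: $450$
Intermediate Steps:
$p = 0$ ($p = 3 - 3 = 0$)
$Q = -18$ ($Q = \left(-3\right) 6 = -18$)
$a{\left(Y \right)} = 0$
$A{\left(T,u \right)} = -15$ ($A{\left(T,u \right)} = - 5 \left(0 + 3\right) = \left(-5\right) 3 = -15$)
$A{\left(a{\left(4 - 2 \right)},Q \right)} s{\left(-1 \right)} = \left(-15\right) \left(-30\right) = 450$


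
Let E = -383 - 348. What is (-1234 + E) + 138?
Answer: -1827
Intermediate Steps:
E = -731
(-1234 + E) + 138 = (-1234 - 731) + 138 = -1965 + 138 = -1827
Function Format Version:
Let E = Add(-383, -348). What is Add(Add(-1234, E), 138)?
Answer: -1827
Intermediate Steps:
E = -731
Add(Add(-1234, E), 138) = Add(Add(-1234, -731), 138) = Add(-1965, 138) = -1827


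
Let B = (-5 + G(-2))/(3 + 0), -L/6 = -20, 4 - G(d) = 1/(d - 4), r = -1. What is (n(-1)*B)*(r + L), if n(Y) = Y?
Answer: 595/18 ≈ 33.056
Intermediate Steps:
G(d) = 4 - 1/(-4 + d) (G(d) = 4 - 1/(d - 4) = 4 - 1/(-4 + d))
L = 120 (L = -6*(-20) = 120)
B = -5/18 (B = (-5 + (-17 + 4*(-2))/(-4 - 2))/(3 + 0) = (-5 + (-17 - 8)/(-6))/3 = (-5 - ⅙*(-25))*(⅓) = (-5 + 25/6)*(⅓) = -⅚*⅓ = -5/18 ≈ -0.27778)
(n(-1)*B)*(r + L) = (-1*(-5/18))*(-1 + 120) = (5/18)*119 = 595/18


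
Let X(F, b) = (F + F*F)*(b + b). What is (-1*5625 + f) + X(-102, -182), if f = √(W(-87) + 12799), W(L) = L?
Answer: -3755553 + 2*√3178 ≈ -3.7554e+6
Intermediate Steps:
X(F, b) = 2*b*(F + F²) (X(F, b) = (F + F²)*(2*b) = 2*b*(F + F²))
f = 2*√3178 (f = √(-87 + 12799) = √12712 = 2*√3178 ≈ 112.75)
(-1*5625 + f) + X(-102, -182) = (-1*5625 + 2*√3178) + 2*(-102)*(-182)*(1 - 102) = (-5625 + 2*√3178) + 2*(-102)*(-182)*(-101) = (-5625 + 2*√3178) - 3749928 = -3755553 + 2*√3178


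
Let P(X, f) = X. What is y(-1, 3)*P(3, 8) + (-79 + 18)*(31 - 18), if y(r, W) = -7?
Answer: -814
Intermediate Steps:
y(-1, 3)*P(3, 8) + (-79 + 18)*(31 - 18) = -7*3 + (-79 + 18)*(31 - 18) = -21 - 61*13 = -21 - 793 = -814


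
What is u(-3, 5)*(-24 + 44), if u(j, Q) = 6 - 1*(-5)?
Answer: 220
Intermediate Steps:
u(j, Q) = 11 (u(j, Q) = 6 + 5 = 11)
u(-3, 5)*(-24 + 44) = 11*(-24 + 44) = 11*20 = 220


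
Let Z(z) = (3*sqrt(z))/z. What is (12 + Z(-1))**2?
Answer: 135 - 72*I ≈ 135.0 - 72.0*I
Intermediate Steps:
Z(z) = 3/sqrt(z)
(12 + Z(-1))**2 = (12 + 3/sqrt(-1))**2 = (12 + 3*(-I))**2 = (12 - 3*I)**2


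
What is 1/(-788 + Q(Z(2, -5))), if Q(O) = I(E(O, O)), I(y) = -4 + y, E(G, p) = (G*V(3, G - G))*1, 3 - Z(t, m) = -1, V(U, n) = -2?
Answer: -1/800 ≈ -0.0012500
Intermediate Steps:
Z(t, m) = 4 (Z(t, m) = 3 - 1*(-1) = 3 + 1 = 4)
E(G, p) = -2*G (E(G, p) = (G*(-2))*1 = -2*G*1 = -2*G)
Q(O) = -4 - 2*O
1/(-788 + Q(Z(2, -5))) = 1/(-788 + (-4 - 2*4)) = 1/(-788 + (-4 - 8)) = 1/(-788 - 12) = 1/(-800) = -1/800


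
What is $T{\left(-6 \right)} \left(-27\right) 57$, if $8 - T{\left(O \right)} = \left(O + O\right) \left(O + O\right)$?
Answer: $209304$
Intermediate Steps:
$T{\left(O \right)} = 8 - 4 O^{2}$ ($T{\left(O \right)} = 8 - \left(O + O\right) \left(O + O\right) = 8 - 2 O 2 O = 8 - 4 O^{2}$)
$T{\left(-6 \right)} \left(-27\right) 57 = \left(8 - 4 \left(-6\right)^{2}\right) \left(-27\right) 57 = \left(8 - 144\right) \left(-27\right) 57 = \left(-136\right) \left(-27\right) 57 = 3672 \cdot 57 = 209304$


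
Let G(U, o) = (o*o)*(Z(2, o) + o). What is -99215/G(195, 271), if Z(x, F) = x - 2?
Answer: -99215/19902511 ≈ -0.0049850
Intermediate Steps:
Z(x, F) = -2 + x
G(U, o) = o³ (G(U, o) = (o*o)*((-2 + 2) + o) = o²*(0 + o) = o²*o = o³)
-99215/G(195, 271) = -99215/(271³) = -99215/19902511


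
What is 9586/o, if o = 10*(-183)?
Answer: -4793/915 ≈ -5.2383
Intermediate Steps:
o = -1830
9586/o = 9586/(-1830) = 9586*(-1/1830) = -4793/915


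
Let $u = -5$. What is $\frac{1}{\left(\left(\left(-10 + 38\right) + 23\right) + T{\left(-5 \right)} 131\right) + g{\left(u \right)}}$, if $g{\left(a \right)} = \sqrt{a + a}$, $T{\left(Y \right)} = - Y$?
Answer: $\frac{353}{249223} - \frac{i \sqrt{10}}{498446} \approx 0.0014164 - 6.3443 \cdot 10^{-6} i$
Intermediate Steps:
$g{\left(a \right)} = \sqrt{2} \sqrt{a}$ ($g{\left(a \right)} = \sqrt{2 a} = \sqrt{2} \sqrt{a}$)
$\frac{1}{\left(\left(\left(-10 + 38\right) + 23\right) + T{\left(-5 \right)} 131\right) + g{\left(u \right)}} = \frac{1}{\left(\left(\left(-10 + 38\right) + 23\right) + \left(-1\right) \left(-5\right) 131\right) + \sqrt{2} \sqrt{-5}} = \frac{1}{\left(\left(28 + 23\right) + 5 \cdot 131\right) + \sqrt{2} i \sqrt{5}} = \frac{1}{\left(51 + 655\right) + i \sqrt{10}} = \frac{1}{706 + i \sqrt{10}}$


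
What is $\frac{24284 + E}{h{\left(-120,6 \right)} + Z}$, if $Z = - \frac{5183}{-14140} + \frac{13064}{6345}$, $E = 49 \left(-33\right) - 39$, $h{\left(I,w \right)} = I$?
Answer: $- \frac{406029138480}{2109716981} \approx -192.46$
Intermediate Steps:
$E = -1656$ ($E = -1617 - 39 = -1656$)
$Z = \frac{43522219}{17943660}$ ($Z = \left(-5183\right) \left(- \frac{1}{14140}\right) + 13064 \cdot \frac{1}{6345} = \frac{5183}{14140} + \frac{13064}{6345} = \frac{43522219}{17943660} \approx 2.4255$)
$\frac{24284 + E}{h{\left(-120,6 \right)} + Z} = \frac{24284 - 1656}{-120 + \frac{43522219}{17943660}} = \frac{22628}{- \frac{2109716981}{17943660}} = 22628 \left(- \frac{17943660}{2109716981}\right) = - \frac{406029138480}{2109716981}$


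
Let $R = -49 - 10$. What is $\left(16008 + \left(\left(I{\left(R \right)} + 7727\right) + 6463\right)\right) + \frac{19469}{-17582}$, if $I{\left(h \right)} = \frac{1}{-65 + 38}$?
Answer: $\frac{14334870127}{474714} \approx 30197.0$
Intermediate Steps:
$R = -59$ ($R = -49 - 10 = -59$)
$I{\left(h \right)} = - \frac{1}{27}$ ($I{\left(h \right)} = \frac{1}{-27} = - \frac{1}{27}$)
$\left(16008 + \left(\left(I{\left(R \right)} + 7727\right) + 6463\right)\right) + \frac{19469}{-17582} = \left(16008 + \left(\left(- \frac{1}{27} + 7727\right) + 6463\right)\right) + \frac{19469}{-17582} = \left(16008 + \left(\frac{208628}{27} + 6463\right)\right) + 19469 \left(- \frac{1}{17582}\right) = \left(16008 + \frac{383129}{27}\right) - \frac{19469}{17582} = \frac{815345}{27} - \frac{19469}{17582} = \frac{14334870127}{474714}$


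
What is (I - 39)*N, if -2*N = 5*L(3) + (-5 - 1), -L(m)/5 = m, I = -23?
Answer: -2511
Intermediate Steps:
L(m) = -5*m
N = 81/2 (N = -(5*(-5*3) + (-5 - 1))/2 = -(5*(-15) - 6)/2 = -(-75 - 6)/2 = -1/2*(-81) = 81/2 ≈ 40.500)
(I - 39)*N = (-23 - 39)*(81/2) = -62*81/2 = -2511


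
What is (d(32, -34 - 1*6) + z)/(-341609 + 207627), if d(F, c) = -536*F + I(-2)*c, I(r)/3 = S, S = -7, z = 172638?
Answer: -78163/66991 ≈ -1.1668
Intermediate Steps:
I(r) = -21 (I(r) = 3*(-7) = -21)
d(F, c) = -536*F - 21*c
(d(32, -34 - 1*6) + z)/(-341609 + 207627) = ((-536*32 - 21*(-34 - 1*6)) + 172638)/(-341609 + 207627) = ((-17152 - 21*(-34 - 6)) + 172638)/(-133982) = ((-17152 - 21*(-40)) + 172638)*(-1/133982) = ((-17152 + 840) + 172638)*(-1/133982) = (-16312 + 172638)*(-1/133982) = 156326*(-1/133982) = -78163/66991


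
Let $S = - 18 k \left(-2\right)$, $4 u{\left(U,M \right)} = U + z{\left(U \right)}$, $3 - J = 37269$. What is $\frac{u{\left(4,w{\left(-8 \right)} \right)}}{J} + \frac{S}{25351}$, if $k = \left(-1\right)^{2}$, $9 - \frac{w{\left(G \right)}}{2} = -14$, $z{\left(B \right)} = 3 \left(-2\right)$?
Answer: $\frac{2708503}{1889460732} \approx 0.0014335$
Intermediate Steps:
$J = -37266$ ($J = 3 - 37269 = -37266$)
$z{\left(B \right)} = -6$
$w{\left(G \right)} = 46$ ($w{\left(G \right)} = 18 - -28 = 18 + 28 = 46$)
$u{\left(U,M \right)} = - \frac{3}{2} + \frac{U}{4}$ ($u{\left(U,M \right)} = \frac{U - 6}{4} = \frac{-6 + U}{4} = - \frac{3}{2} + \frac{U}{4}$)
$k = 1$
$S = 36$ ($S = \left(-18\right) 1 \left(-2\right) = \left(-18\right) \left(-2\right) = 36$)
$\frac{u{\left(4,w{\left(-8 \right)} \right)}}{J} + \frac{S}{25351} = \frac{- \frac{3}{2} + \frac{1}{4} \cdot 4}{-37266} + \frac{36}{25351} = \left(- \frac{3}{2} + 1\right) \left(- \frac{1}{37266}\right) + 36 \cdot \frac{1}{25351} = \left(- \frac{1}{2}\right) \left(- \frac{1}{37266}\right) + \frac{36}{25351} = \frac{1}{74532} + \frac{36}{25351} = \frac{2708503}{1889460732}$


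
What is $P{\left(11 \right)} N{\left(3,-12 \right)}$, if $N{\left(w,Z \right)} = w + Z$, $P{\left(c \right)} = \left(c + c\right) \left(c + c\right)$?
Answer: $-4356$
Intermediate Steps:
$P{\left(c \right)} = 4 c^{2}$ ($P{\left(c \right)} = 2 c 2 c = 4 c^{2}$)
$N{\left(w,Z \right)} = Z + w$
$P{\left(11 \right)} N{\left(3,-12 \right)} = 4 \cdot 11^{2} \left(-12 + 3\right) = 4 \cdot 121 \left(-9\right) = 484 \left(-9\right) = -4356$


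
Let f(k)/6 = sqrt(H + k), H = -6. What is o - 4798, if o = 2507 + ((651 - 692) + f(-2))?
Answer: -2332 + 12*I*sqrt(2) ≈ -2332.0 + 16.971*I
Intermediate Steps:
f(k) = 6*sqrt(-6 + k)
o = 2466 + 12*I*sqrt(2) (o = 2507 + ((651 - 692) + 6*sqrt(-6 - 2)) = 2507 + (-41 + 6*sqrt(-8)) = 2507 + (-41 + 6*(2*I*sqrt(2))) = 2507 + (-41 + 12*I*sqrt(2)) = 2466 + 12*I*sqrt(2) ≈ 2466.0 + 16.971*I)
o - 4798 = (2466 + 12*I*sqrt(2)) - 4798 = -2332 + 12*I*sqrt(2)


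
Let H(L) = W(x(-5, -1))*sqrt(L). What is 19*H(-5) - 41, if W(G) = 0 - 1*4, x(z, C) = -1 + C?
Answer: -41 - 76*I*sqrt(5) ≈ -41.0 - 169.94*I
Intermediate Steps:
W(G) = -4 (W(G) = 0 - 4 = -4)
H(L) = -4*sqrt(L)
19*H(-5) - 41 = 19*(-4*I*sqrt(5)) - 41 = -76*I*sqrt(5) - 41 = -41 - 76*I*sqrt(5)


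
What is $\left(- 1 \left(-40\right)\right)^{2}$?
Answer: $1600$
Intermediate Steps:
$\left(- 1 \left(-40\right)\right)^{2} = \left(\left(-1\right) \left(-40\right)\right)^{2} = 40^{2} = 1600$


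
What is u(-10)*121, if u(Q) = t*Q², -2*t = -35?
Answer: 211750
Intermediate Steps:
t = 35/2 (t = -½*(-35) = 35/2 ≈ 17.500)
u(Q) = 35*Q²/2
u(-10)*121 = ((35/2)*(-10)²)*121 = ((35/2)*100)*121 = 1750*121 = 211750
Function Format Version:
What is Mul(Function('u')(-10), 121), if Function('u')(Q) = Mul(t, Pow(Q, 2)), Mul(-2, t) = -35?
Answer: 211750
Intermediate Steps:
t = Rational(35, 2) (t = Mul(Rational(-1, 2), -35) = Rational(35, 2) ≈ 17.500)
Function('u')(Q) = Mul(Rational(35, 2), Pow(Q, 2))
Mul(Function('u')(-10), 121) = Mul(Mul(Rational(35, 2), Pow(-10, 2)), 121) = Mul(Mul(Rational(35, 2), 100), 121) = Mul(1750, 121) = 211750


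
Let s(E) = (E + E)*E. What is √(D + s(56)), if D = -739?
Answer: √5533 ≈ 74.384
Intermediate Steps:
s(E) = 2*E² (s(E) = (2*E)*E = 2*E²)
√(D + s(56)) = √(-739 + 2*56²) = √(-739 + 2*3136) = √(-739 + 6272) = √5533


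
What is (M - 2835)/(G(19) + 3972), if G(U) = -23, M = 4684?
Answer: 1849/3949 ≈ 0.46822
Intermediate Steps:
(M - 2835)/(G(19) + 3972) = (4684 - 2835)/(-23 + 3972) = 1849/3949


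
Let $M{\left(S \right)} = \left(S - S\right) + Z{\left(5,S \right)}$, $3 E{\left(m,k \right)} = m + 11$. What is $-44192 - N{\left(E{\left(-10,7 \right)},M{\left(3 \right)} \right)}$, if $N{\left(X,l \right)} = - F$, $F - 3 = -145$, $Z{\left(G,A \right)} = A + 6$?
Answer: $-44334$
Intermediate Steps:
$Z{\left(G,A \right)} = 6 + A$
$E{\left(m,k \right)} = \frac{11}{3} + \frac{m}{3}$ ($E{\left(m,k \right)} = \frac{m + 11}{3} = \frac{11 + m}{3} = \frac{11}{3} + \frac{m}{3}$)
$M{\left(S \right)} = 6 + S$ ($M{\left(S \right)} = \left(S - S\right) + \left(6 + S\right) = 0 + \left(6 + S\right) = 6 + S$)
$F = -142$ ($F = 3 - 145 = -142$)
$N{\left(X,l \right)} = 142$ ($N{\left(X,l \right)} = \left(-1\right) \left(-142\right) = 142$)
$-44192 - N{\left(E{\left(-10,7 \right)},M{\left(3 \right)} \right)} = -44192 - 142 = -44334$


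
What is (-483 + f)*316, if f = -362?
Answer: -267020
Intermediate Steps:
(-483 + f)*316 = (-483 - 362)*316 = -845*316 = -267020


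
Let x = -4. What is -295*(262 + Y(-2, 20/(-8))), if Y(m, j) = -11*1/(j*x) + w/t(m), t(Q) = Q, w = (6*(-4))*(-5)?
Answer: -118531/2 ≈ -59266.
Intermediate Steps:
w = 120 (w = -24*(-5) = 120)
Y(m, j) = 120/m + 11/(4*j) (Y(m, j) = -11*(-1/(4*j)) + 120/m = -(-11)/(4*j) + 120/m = 11/(4*j) + 120/m = 120/m + 11/(4*j))
-295*(262 + Y(-2, 20/(-8))) = -295*(262 + (120/(-2) + 11/(4*((20/(-8)))))) = -295*(262 + (120*(-1/2) + 11/(4*((20*(-1/8)))))) = -295*(262 + (-60 + 11/(4*(-5/2)))) = -295*(262 + (-60 + (11/4)*(-2/5))) = -295*(262 + (-60 - 11/10)) = -295*(262 - 611/10) = -295*2009/10 = -118531/2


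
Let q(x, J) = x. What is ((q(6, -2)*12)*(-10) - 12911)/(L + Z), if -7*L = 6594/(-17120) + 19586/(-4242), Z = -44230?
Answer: 247481164560/803016290369 ≈ 0.30819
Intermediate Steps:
L = 12974431/18155760 (L = -(6594/(-17120) + 19586/(-4242))/7 = -(6594*(-1/17120) + 19586*(-1/4242))/7 = -(-3297/8560 - 1399/303)/7 = -⅐*(-12974431/2593680) = 12974431/18155760 ≈ 0.71462)
((q(6, -2)*12)*(-10) - 12911)/(L + Z) = ((6*12)*(-10) - 12911)/(12974431/18155760 - 44230) = (72*(-10) - 12911)/(-803016290369/18155760) = (-720 - 12911)*(-18155760/803016290369) = -13631*(-18155760/803016290369) = 247481164560/803016290369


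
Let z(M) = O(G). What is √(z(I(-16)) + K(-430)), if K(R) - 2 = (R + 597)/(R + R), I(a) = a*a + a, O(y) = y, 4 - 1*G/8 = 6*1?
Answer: I*√2624505/430 ≈ 3.7675*I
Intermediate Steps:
G = -16 (G = 32 - 48 = -16)
I(a) = a + a² (I(a) = a² + a = a + a²)
K(R) = 2 + (597 + R)/(2*R) (K(R) = 2 + (R + 597)/(R + R) = 2 + (597 + R)/((2*R)) = 2 + (597 + R)*(1/(2*R)) = 2 + (597 + R)/(2*R))
z(M) = -16
√(z(I(-16)) + K(-430)) = √(-16 + (½)*(597 + 5*(-430))/(-430)) = √(-16 + (½)*(-1/430)*(597 - 2150)) = √(-16 + (½)*(-1/430)*(-1553)) = √(-16 + 1553/860) = √(-12207/860) = I*√2624505/430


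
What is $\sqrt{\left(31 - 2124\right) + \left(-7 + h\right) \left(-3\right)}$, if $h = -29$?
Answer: $i \sqrt{1985} \approx 44.553 i$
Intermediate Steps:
$\sqrt{\left(31 - 2124\right) + \left(-7 + h\right) \left(-3\right)} = \sqrt{\left(31 - 2124\right) + \left(-7 - 29\right) \left(-3\right)} = \sqrt{-2093 - -108} = \sqrt{-2093 + 108} = \sqrt{-1985} = i \sqrt{1985}$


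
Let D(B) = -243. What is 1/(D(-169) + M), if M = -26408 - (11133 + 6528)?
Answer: -1/44312 ≈ -2.2567e-5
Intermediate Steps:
M = -44069 (M = -26408 - 1*17661 = -26408 - 17661 = -44069)
1/(D(-169) + M) = 1/(-243 - 44069) = 1/(-44312) = -1/44312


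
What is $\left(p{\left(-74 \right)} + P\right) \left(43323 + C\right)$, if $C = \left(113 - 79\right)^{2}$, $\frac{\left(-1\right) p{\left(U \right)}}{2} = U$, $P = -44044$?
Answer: $-1952450184$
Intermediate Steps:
$p{\left(U \right)} = - 2 U$
$C = 1156$ ($C = 34^{2} = 1156$)
$\left(p{\left(-74 \right)} + P\right) \left(43323 + C\right) = \left(\left(-2\right) \left(-74\right) - 44044\right) \left(43323 + 1156\right) = \left(148 - 44044\right) 44479 = \left(-43896\right) 44479 = -1952450184$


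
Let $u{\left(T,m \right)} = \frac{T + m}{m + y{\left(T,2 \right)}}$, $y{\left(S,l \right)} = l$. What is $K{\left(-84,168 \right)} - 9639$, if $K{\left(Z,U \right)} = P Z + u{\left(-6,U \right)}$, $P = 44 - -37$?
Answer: $- \frac{1397574}{85} \approx -16442.0$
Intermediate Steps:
$P = 81$ ($P = 44 + 37 = 81$)
$u{\left(T,m \right)} = \frac{T + m}{2 + m}$ ($u{\left(T,m \right)} = \frac{T + m}{m + 2} = \frac{T + m}{2 + m}$)
$K{\left(Z,U \right)} = 81 Z + \frac{-6 + U}{2 + U}$
$K{\left(-84,168 \right)} - 9639 = \frac{-6 + 168 + 81 \left(-84\right) \left(2 + 168\right)}{2 + 168} - 9639 = \frac{-6 + 168 + 81 \left(-84\right) 170}{170} - 9639 = \frac{-6 + 168 - 1156680}{170} - 9639 = \frac{1}{170} \left(-1156518\right) - 9639 = - \frac{578259}{85} - 9639 = - \frac{1397574}{85}$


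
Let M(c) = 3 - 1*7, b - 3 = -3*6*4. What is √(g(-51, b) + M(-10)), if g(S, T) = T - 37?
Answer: I*√110 ≈ 10.488*I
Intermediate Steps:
b = -69 (b = 3 - 3*6*4 = 3 - 18*4 = 3 - 72 = -69)
g(S, T) = -37 + T
M(c) = -4 (M(c) = 3 - 7 = -4)
√(g(-51, b) + M(-10)) = √((-37 - 69) - 4) = √(-106 - 4) = √(-110) = I*√110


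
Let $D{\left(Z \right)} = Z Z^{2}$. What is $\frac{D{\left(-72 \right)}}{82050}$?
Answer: $- \frac{62208}{13675} \approx -4.549$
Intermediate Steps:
$D{\left(Z \right)} = Z^{3}$
$\frac{D{\left(-72 \right)}}{82050} = \frac{\left(-72\right)^{3}}{82050} = \left(-373248\right) \frac{1}{82050} = - \frac{62208}{13675}$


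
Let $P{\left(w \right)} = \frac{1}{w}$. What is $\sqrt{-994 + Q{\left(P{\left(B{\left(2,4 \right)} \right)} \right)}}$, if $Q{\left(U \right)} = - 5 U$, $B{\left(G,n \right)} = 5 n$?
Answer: $\frac{i \sqrt{3977}}{2} \approx 31.532 i$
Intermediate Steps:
$\sqrt{-994 + Q{\left(P{\left(B{\left(2,4 \right)} \right)} \right)}} = \sqrt{-994 - \frac{5}{5 \cdot 4}} = \sqrt{-994 - \frac{5}{20}} = \sqrt{-994 - \frac{1}{4}} = \sqrt{- \frac{3977}{4}} = \frac{i \sqrt{3977}}{2}$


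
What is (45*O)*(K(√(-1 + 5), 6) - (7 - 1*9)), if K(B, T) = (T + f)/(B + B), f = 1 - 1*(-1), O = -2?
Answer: -360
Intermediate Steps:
f = 2 (f = 1 + 1 = 2)
K(B, T) = (2 + T)/(2*B) (K(B, T) = (T + 2)/(B + B) = (2 + T)/((2*B)) = (2 + T)*(1/(2*B)) = (2 + T)/(2*B))
(45*O)*(K(√(-1 + 5), 6) - (7 - 1*9)) = (45*(-2))*((2 + 6)/(2*(√(-1 + 5))) - (7 - 1*9)) = -90*((½)*8/√4 - (7 - 9)) = -90*((½)*8/2 - 1*(-2)) = -90*((½)*(½)*8 + 2) = -90*(2 + 2) = -90*4 = -360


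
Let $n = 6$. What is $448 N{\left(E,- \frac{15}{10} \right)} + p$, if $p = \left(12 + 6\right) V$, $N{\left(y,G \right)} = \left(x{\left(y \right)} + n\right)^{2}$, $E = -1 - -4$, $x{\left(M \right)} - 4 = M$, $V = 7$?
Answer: $75838$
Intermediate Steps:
$x{\left(M \right)} = 4 + M$
$E = 3$ ($E = -1 + 4 = 3$)
$N{\left(y,G \right)} = \left(10 + y\right)^{2}$ ($N{\left(y,G \right)} = \left(\left(4 + y\right) + 6\right)^{2} = \left(10 + y\right)^{2}$)
$p = 126$ ($p = \left(12 + 6\right) 7 = 18 \cdot 7 = 126$)
$448 N{\left(E,- \frac{15}{10} \right)} + p = 448 \left(10 + 3\right)^{2} + 126 = 448 \cdot 13^{2} + 126 = 448 \cdot 169 + 126 = 75712 + 126 = 75838$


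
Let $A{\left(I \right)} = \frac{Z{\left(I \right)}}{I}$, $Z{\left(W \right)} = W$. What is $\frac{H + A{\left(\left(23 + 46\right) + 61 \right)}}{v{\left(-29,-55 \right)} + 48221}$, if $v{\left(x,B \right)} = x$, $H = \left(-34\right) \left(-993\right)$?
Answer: $\frac{33763}{48192} \approx 0.70059$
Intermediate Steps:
$H = 33762$
$A{\left(I \right)} = 1$ ($A{\left(I \right)} = \frac{I}{I} = 1$)
$\frac{H + A{\left(\left(23 + 46\right) + 61 \right)}}{v{\left(-29,-55 \right)} + 48221} = \frac{33762 + 1}{-29 + 48221} = \frac{33763}{48192}$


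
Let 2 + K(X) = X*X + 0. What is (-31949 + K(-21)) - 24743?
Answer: -56253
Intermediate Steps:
K(X) = -2 + X² (K(X) = -2 + (X*X + 0) = -2 + (X² + 0) = -2 + X²)
(-31949 + K(-21)) - 24743 = (-31949 + (-2 + (-21)²)) - 24743 = (-31949 + (-2 + 441)) - 24743 = (-31949 + 439) - 24743 = -31510 - 24743 = -56253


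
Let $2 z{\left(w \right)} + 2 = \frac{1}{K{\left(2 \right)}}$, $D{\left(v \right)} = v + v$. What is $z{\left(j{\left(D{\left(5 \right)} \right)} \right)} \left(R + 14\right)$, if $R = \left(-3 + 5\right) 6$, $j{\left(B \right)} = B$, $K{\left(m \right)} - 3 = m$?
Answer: $- \frac{117}{5} \approx -23.4$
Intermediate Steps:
$D{\left(v \right)} = 2 v$
$K{\left(m \right)} = 3 + m$
$z{\left(w \right)} = - \frac{9}{10}$ ($z{\left(w \right)} = -1 + \frac{1}{2 \left(3 + 2\right)} = -1 + \frac{1}{2 \cdot 5} = -1 + \frac{1}{2} \cdot \frac{1}{5} = -1 + \frac{1}{10} = - \frac{9}{10}$)
$R = 12$ ($R = 2 \cdot 6 = 12$)
$z{\left(j{\left(D{\left(5 \right)} \right)} \right)} \left(R + 14\right) = - \frac{9 \left(12 + 14\right)}{10} = \left(- \frac{9}{10}\right) 26 = - \frac{117}{5}$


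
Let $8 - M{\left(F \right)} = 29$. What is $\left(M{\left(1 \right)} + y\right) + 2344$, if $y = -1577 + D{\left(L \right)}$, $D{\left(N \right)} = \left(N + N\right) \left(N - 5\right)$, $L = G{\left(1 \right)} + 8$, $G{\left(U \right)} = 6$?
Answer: $998$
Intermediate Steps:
$L = 14$ ($L = 6 + 8 = 14$)
$M{\left(F \right)} = -21$ ($M{\left(F \right)} = 8 - 29 = -21$)
$D{\left(N \right)} = 2 N \left(-5 + N\right)$
$y = -1325$ ($y = -1577 + 2 \cdot 14 \left(-5 + 14\right) = -1577 + 2 \cdot 14 \cdot 9 = -1577 + 252 = -1325$)
$\left(M{\left(1 \right)} + y\right) + 2344 = \left(-21 - 1325\right) + 2344 = -1346 + 2344 = 998$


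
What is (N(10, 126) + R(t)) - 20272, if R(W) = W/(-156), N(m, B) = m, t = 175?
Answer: -3161047/156 ≈ -20263.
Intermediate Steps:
R(W) = -W/156 (R(W) = W*(-1/156) = -W/156)
(N(10, 126) + R(t)) - 20272 = (10 - 1/156*175) - 20272 = (10 - 175/156) - 20272 = 1385/156 - 20272 = -3161047/156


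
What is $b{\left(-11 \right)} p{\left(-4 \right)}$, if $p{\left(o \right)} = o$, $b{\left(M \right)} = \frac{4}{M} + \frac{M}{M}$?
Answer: $- \frac{28}{11} \approx -2.5455$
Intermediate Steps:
$b{\left(M \right)} = 1 + \frac{4}{M}$ ($b{\left(M \right)} = \frac{4}{M} + 1 = 1 + \frac{4}{M}$)
$b{\left(-11 \right)} p{\left(-4 \right)} = \frac{4 - 11}{-11} \left(-4\right) = \left(- \frac{1}{11}\right) \left(-7\right) \left(-4\right) = \frac{7}{11} \left(-4\right) = - \frac{28}{11}$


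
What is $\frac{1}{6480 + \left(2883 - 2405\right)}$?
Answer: $\frac{1}{6958} \approx 0.00014372$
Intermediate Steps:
$\frac{1}{6480 + \left(2883 - 2405\right)} = \frac{1}{6480 + 478} = \frac{1}{6958}$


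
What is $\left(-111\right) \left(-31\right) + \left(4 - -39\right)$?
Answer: $3484$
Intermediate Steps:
$\left(-111\right) \left(-31\right) + \left(4 - -39\right) = 3441 + \left(4 + 39\right) = 3441 + 43 = 3484$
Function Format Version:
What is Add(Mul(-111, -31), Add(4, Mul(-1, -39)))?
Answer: 3484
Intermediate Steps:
Add(Mul(-111, -31), Add(4, Mul(-1, -39))) = Add(3441, Add(4, 39)) = Add(3441, 43) = 3484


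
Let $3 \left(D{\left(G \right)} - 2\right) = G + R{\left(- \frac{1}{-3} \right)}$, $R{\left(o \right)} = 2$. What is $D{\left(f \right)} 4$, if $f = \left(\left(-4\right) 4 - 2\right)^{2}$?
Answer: $\frac{1328}{3} \approx 442.67$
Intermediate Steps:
$f = 324$ ($f = \left(-16 - 2\right)^{2} = \left(-18\right)^{2} = 324$)
$D{\left(G \right)} = \frac{8}{3} + \frac{G}{3}$ ($D{\left(G \right)} = 2 + \frac{G + 2}{3} = 2 + \frac{2 + G}{3} = 2 + \left(\frac{2}{3} + \frac{G}{3}\right) = \frac{8}{3} + \frac{G}{3}$)
$D{\left(f \right)} 4 = \left(\frac{8}{3} + \frac{1}{3} \cdot 324\right) 4 = \left(\frac{8}{3} + 108\right) 4 = \frac{332}{3} \cdot 4 = \frac{1328}{3}$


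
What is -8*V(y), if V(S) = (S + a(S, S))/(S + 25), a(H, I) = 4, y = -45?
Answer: -82/5 ≈ -16.400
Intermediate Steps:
V(S) = (4 + S)/(25 + S) (V(S) = (S + 4)/(S + 25) = (4 + S)/(25 + S))
-8*V(y) = -8*(4 - 45)/(25 - 45) = -8*(-41)/(-20) = -(-2)*(-41)/5 = -8*41/20 = -82/5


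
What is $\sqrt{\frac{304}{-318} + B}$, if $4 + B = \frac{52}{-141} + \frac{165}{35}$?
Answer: $\frac{i \sqrt{185616865}}{17437} \approx 0.78133 i$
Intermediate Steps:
$B = \frac{341}{987}$ ($B = -4 + \left(\frac{52}{-141} + \frac{165}{35}\right) = -4 + \left(52 \left(- \frac{1}{141}\right) + 165 \cdot \frac{1}{35}\right) = -4 + \left(- \frac{52}{141} + \frac{33}{7}\right) = -4 + \frac{4289}{987} = \frac{341}{987} \approx 0.34549$)
$\sqrt{\frac{304}{-318} + B} = \sqrt{\frac{304}{-318} + \frac{341}{987}} = \sqrt{304 \left(- \frac{1}{318}\right) + \frac{341}{987}} = \sqrt{- \frac{152}{159} + \frac{341}{987}} = \sqrt{- \frac{10645}{17437}} = \frac{i \sqrt{185616865}}{17437}$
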